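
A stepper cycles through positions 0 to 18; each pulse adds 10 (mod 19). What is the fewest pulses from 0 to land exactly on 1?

10·2 = 20 = 1·19 + 1, so 10⁻¹ ≡ 2 (mod 19).

2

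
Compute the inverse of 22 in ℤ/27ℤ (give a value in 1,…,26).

22·16 = 352 = 13·27 + 1, so 22⁻¹ ≡ 16 (mod 27).

16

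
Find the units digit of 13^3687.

Last digits of 3^n: 3, 9, 7, 1 (period 4).
3687 mod 4 = 3, so the last digit matches 3^3 = 7.

7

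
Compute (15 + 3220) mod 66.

1

3220 mod 66 = 52 (since 48·66 = 3168).
(15 + 52) mod 66 = 1.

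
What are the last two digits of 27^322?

29

Successive squares of 27 mod 100: 27^1≡27, 27^2≡29, 27^4≡41, 27^8≡81, 27^16≡61, 27^32≡21, 27^64≡41, 27^128≡81, 27^256≡61.
Since 322 = 2 + 64 + 256 in binary, 27^322 ≡ 29·41·61 ≡ 29 (mod 100).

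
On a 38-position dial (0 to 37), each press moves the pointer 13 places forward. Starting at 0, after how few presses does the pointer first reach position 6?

The inverse of 13 mod 38 is 3 (since 13·3 = 39 ≡ 1).
Multiplying both sides by 3: x ≡ 3·6 = 18 ≡ 18 (mod 38).

18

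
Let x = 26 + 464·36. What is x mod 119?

70

464·36 = 16704.
Dividing 16704 by 119 gives quotient 140 and remainder 44.
(26 + 44) mod 119 = 70.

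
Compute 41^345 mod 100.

1

By repeated squaring mod 100: 41^1≡41, 41^2≡81, 41^4≡61, 41^8≡21, 41^16≡41, 41^32≡81, 41^64≡61, 41^128≡21, 41^256≡41.
Since 345 = 1 + 8 + 16 + 64 + 256 in binary, 41^345 ≡ 41·21·41·61·41 ≡ 1 (mod 100).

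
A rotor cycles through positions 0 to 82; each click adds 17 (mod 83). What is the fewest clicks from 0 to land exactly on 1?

83 = 4·17 + 15
17 = 1·15 + 2
15 = 7·2 + 1
2 = 2·1 + 0
Back-substituting gives 17·44 ≡ 1 (mod 83).

44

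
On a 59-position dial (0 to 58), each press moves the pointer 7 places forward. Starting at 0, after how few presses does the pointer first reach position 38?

The inverse of 7 mod 59 is 17 (since 7·17 = 119 ≡ 1).
Multiplying both sides by 17: x ≡ 17·38 = 646 ≡ 56 (mod 59).

56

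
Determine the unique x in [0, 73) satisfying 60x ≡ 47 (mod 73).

2

The inverse of 60 mod 73 is 28 (since 60·28 = 1680 ≡ 1).
So x ≡ 28·47 = 1316 ≡ 2 (mod 73).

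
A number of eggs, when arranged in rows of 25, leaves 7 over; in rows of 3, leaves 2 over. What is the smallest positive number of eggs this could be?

Since 3·17 ≡ 1 (mod 25), take x = 2 + 3·((7−2)·17 mod 25) = 2 + 3·10 = 32.
Check: 32 mod 25 = 7, 32 mod 3 = 2.

32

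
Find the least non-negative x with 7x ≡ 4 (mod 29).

7⁻¹ ≡ 25 (mod 29) because 7·25 = 175 = 6·29 + 1.
Multiplying both sides by 25: x ≡ 25·4 = 100 ≡ 13 (mod 29).

13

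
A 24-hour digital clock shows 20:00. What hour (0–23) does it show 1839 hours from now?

1839 − 76·24 = 15, so 1839 ≡ 15 (mod 24).
(20 + 15) mod 24 = 11.

11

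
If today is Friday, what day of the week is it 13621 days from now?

Thursday

Dividing 13621 by 7 gives quotient 1945 and remainder 6.
Friday + 6 days → Thursday.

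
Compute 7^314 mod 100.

Successive squares of 7 mod 100: 7^1≡7, 7^2≡49, 7^4≡1, 7^8≡1, 7^16≡1, 7^32≡1, 7^64≡1, 7^128≡1, 7^256≡1.
314 = 2 + 8 + 16 + 32 + 256, so 7^314 ≡ 49·1·1·1·1 ≡ 49 (mod 100).

49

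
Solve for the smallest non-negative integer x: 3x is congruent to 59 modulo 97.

The inverse of 3 mod 97 is 65 (since 3·65 = 195 ≡ 1).
Multiplying both sides by 65: x ≡ 65·59 = 3835 ≡ 52 (mod 97).

52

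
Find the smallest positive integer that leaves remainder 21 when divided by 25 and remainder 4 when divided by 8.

x ≡ 4 (mod 8) gives x ∈ {4, 12, 20, 28, 36, 44, 52, 60, …}.
The first of these with x mod 25 = 21 is 196.

196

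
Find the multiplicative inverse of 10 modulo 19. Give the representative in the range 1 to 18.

2

10·2 = 20 = 1·19 + 1, so 10⁻¹ ≡ 2 (mod 19).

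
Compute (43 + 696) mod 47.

Dividing 696 by 47 gives quotient 14 and remainder 38.
(43 + 38) mod 47 = 34.

34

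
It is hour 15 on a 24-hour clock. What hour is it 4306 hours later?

4306 − 179·24 = 10, so 4306 ≡ 10 (mod 24).
(15 + 10) mod 24 = 1.

1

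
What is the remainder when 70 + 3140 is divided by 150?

Dividing 3140 by 150 gives quotient 20 and remainder 140.
(70 + 140) mod 150 = 60.

60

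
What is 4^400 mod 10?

6

Last digits of 4^n: 4, 6 (period 2).
400 leaves remainder 0 on division by 2, so 4^400 ends in 6.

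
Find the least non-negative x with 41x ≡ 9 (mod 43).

17

41⁻¹ ≡ 21 (mod 43) because 41·21 = 861 = 20·43 + 1.
Multiplying both sides by 21: x ≡ 21·9 = 189 ≡ 17 (mod 43).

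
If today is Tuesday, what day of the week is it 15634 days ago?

Saturday

15634 − 2233·7 = 3, so 15634 ≡ 3 (mod 7).
Tuesday − 3 days → Saturday.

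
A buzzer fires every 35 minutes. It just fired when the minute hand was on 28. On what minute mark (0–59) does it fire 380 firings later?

380·35 = 13300.
Dividing 13300 by 60 gives quotient 221 and remainder 40.
(28 + 40) mod 60 = 8.

8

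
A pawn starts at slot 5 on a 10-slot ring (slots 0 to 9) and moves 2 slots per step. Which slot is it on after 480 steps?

480·2 = 960.
960 − 96·10 = 0, so 960 ≡ 0 (mod 10).
(5 + 0) mod 10 = 5.

5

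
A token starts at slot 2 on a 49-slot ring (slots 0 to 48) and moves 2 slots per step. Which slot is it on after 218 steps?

46

218·2 = 436.
Dividing 436 by 49 gives quotient 8 and remainder 44.
(2 + 44) mod 49 = 46.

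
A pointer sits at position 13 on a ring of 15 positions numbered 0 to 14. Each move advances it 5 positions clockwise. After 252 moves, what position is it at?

13

252·5 = 1260.
Dividing 1260 by 15 gives quotient 84 and remainder 0.
(13 + 0) mod 15 = 13.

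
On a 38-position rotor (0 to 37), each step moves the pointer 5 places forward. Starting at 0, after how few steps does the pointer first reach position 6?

5⁻¹ ≡ 23 (mod 38) because 5·23 = 115 = 3·38 + 1.
So x ≡ 23·6 = 138 ≡ 24 (mod 38).
Check: 5·24 = 120 = 3·38 + 6.

24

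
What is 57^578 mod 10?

9

The units digit of 57^n cycles with period 4: 7, 9, 3, 1, …
578 leaves remainder 2 on division by 4, so 57^578 ends in 9.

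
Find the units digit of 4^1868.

Last digits of 4^n: 4, 6 (period 2).
1868 mod 2 = 0, so the last digit matches 4^2 = 6.

6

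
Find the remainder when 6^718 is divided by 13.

Square-and-reduce mod 13: 6^1≡6, 6^2≡10, 6^4≡9, 6^8≡3, 6^16≡9, 6^32≡3, 6^64≡9, 6^128≡3, 6^256≡9, 6^512≡3.
Since 718 = 2 + 4 + 8 + 64 + 128 + 512 in binary, 6^718 ≡ 10·9·3·9·3·3 ≡ 4 (mod 13).

4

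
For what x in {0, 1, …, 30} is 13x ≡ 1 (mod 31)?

12

13⁻¹ ≡ 12 (mod 31) because 13·12 = 156 = 5·31 + 1.
So x ≡ 12·1 = 12 ≡ 12 (mod 31).
Check: 13·12 = 156 = 5·31 + 1.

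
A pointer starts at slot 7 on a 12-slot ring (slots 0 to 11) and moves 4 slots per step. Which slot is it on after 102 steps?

102·4 = 408.
Dividing 408 by 12 gives quotient 34 and remainder 0.
(7 + 0) mod 12 = 7.

7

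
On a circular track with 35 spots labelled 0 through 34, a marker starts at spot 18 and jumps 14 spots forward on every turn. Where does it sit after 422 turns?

422·14 = 5908.
5908 = 168·35 + 28, so 5908 mod 35 = 28.
(18 + 28) mod 35 = 11.

11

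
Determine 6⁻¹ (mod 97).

97 = 16·6 + 1
6 = 6·1 + 0
Back-substituting gives 6·81 ≡ 1 (mod 97).

81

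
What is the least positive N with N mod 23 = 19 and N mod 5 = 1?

111

Since 5·14 ≡ 1 (mod 23), take x = 1 + 5·((19−1)·14 mod 23) = 1 + 5·22 = 111.
Check: 111 mod 23 = 19, 111 mod 5 = 1.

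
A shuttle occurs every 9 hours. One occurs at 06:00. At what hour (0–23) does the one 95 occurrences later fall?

21

95·9 = 855.
Dividing 855 by 24 gives quotient 35 and remainder 15.
(6 + 15) mod 24 = 21.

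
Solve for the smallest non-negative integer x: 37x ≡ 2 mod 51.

29

37⁻¹ ≡ 40 (mod 51) because 37·40 = 1480 = 29·51 + 1.
Multiplying both sides by 40: x ≡ 40·2 = 80 ≡ 29 (mod 51).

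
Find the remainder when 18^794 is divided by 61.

4

Square-and-reduce mod 61: 18^1≡18, 18^2≡19, 18^4≡56, 18^8≡25, 18^16≡15, 18^32≡42, 18^64≡56, 18^128≡25, 18^256≡15, 18^512≡42.
Since 794 = 2 + 8 + 16 + 256 + 512 in binary, 18^794 ≡ 19·25·15·15·42 ≡ 4 (mod 61).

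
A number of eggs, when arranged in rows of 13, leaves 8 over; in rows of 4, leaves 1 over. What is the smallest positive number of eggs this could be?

21

x ≡ 1 (mod 4) gives x ∈ {1, 5, 9, 13, 17, 21}.
The first of these with x mod 13 = 8 is 21.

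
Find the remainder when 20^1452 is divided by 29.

By repeated squaring mod 29: 20^1≡20, 20^2≡23, 20^4≡7, 20^8≡20, 20^16≡23, 20^32≡7, 20^64≡20, 20^128≡23, 20^256≡7, 20^512≡20, 20^1024≡23.
1452 = 4 + 8 + 32 + 128 + 256 + 1024, so 20^1452 ≡ 7·20·7·23·7·23 ≡ 25 (mod 29).

25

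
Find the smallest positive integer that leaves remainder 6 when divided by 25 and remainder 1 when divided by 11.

Since 11·16 ≡ 1 (mod 25), take x = 1 + 11·((6−1)·16 mod 25) = 1 + 11·5 = 56.
Check: 56 mod 25 = 6, 56 mod 11 = 1.

56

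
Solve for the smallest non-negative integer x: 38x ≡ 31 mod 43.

11

38⁻¹ ≡ 17 (mod 43) because 38·17 = 646 = 15·43 + 1.
So x ≡ 17·31 = 527 ≡ 11 (mod 43).
Check: 38·11 = 418 = 9·43 + 31.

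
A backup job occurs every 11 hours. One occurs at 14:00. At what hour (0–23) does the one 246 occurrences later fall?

8

246·11 = 2706.
2706 = 112·24 + 18, so 2706 mod 24 = 18.
(14 + 18) mod 24 = 8.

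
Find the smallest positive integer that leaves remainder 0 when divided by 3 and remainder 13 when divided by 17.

30

Since 17·2 ≡ 1 (mod 3), take x = 13 + 17·((0−13)·2 mod 3) = 13 + 17·1 = 30.
Check: 30 mod 3 = 0, 30 mod 17 = 13.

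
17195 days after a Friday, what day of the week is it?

17195 = 2456·7 + 3, so 17195 mod 7 = 3.
Friday + 3 days → Monday.

Monday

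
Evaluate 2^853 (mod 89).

Successive squares of 2 mod 89: 2^1≡2, 2^2≡4, 2^4≡16, 2^8≡78, 2^16≡32, 2^32≡45, 2^64≡67, 2^128≡39, 2^256≡8, 2^512≡64.
Since 853 = 1 + 4 + 16 + 64 + 256 + 512 in binary, 2^853 ≡ 2·16·32·67·8·64 ≡ 64 (mod 89).

64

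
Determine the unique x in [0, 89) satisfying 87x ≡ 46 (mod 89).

The inverse of 87 mod 89 is 44 (since 87·44 = 3828 ≡ 1).
Multiplying both sides by 44: x ≡ 44·46 = 2024 ≡ 66 (mod 89).
Check: 87·66 = 5742 = 64·89 + 46.

66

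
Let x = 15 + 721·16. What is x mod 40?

721·16 = 11536.
11536 = 288·40 + 16, so 11536 mod 40 = 16.
(15 + 16) mod 40 = 31.

31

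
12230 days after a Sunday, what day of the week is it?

Monday

12230 mod 7 = 1 (since 1747·7 = 12229).
Sunday + 1 day → Monday.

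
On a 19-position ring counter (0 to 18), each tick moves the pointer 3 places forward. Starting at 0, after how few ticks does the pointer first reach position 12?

The inverse of 3 mod 19 is 13 (since 3·13 = 39 ≡ 1).
So x ≡ 13·12 = 156 ≡ 4 (mod 19).
Check: 3·4 = 12 = 0·19 + 12.

4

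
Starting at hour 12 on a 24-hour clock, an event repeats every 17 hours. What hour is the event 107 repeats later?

7

107·17 = 1819.
Dividing 1819 by 24 gives quotient 75 and remainder 19.
(12 + 19) mod 24 = 7.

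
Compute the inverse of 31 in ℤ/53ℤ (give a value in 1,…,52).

53 = 1·31 + 22
31 = 1·22 + 9
22 = 2·9 + 4
9 = 2·4 + 1
4 = 4·1 + 0
Back-substituting gives 31·12 ≡ 1 (mod 53).

12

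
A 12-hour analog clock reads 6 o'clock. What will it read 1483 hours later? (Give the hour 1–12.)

1483 mod 12 = 7 (since 123·12 = 1476).
6 + 7 → 1 on a 12-hour dial.

1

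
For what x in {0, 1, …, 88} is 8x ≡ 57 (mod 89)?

85

The inverse of 8 mod 89 is 78 (since 8·78 = 624 ≡ 1).
So x ≡ 78·57 = 4446 ≡ 85 (mod 89).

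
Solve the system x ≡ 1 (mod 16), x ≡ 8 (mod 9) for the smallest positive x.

17

x ≡ 8 (mod 9) gives x ∈ {8, 17}.
The first of these with x mod 16 = 1 is 17.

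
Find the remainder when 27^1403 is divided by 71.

Square-and-reduce mod 71: 27^1≡27, 27^2≡19, 27^4≡6, 27^8≡36, 27^16≡18, 27^32≡40, 27^64≡38, 27^128≡24, 27^256≡8, 27^512≡64, 27^1024≡49.
1403 = 1 + 2 + 8 + 16 + 32 + 64 + 256 + 1024, so 27^1403 ≡ 27·19·36·18·40·38·8·49 ≡ 16 (mod 71).

16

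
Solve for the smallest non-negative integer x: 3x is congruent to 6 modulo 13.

3⁻¹ ≡ 9 (mod 13) because 3·9 = 27 = 2·13 + 1.
Multiplying both sides by 9: x ≡ 9·6 = 54 ≡ 2 (mod 13).

2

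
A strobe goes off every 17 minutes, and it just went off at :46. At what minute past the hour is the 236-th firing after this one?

38

236·17 = 4012.
4012 − 66·60 = 52, so 4012 ≡ 52 (mod 60).
(46 + 52) mod 60 = 38.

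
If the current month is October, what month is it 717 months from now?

July

Dividing 717 by 12 gives quotient 59 and remainder 9.
October + 9 months → July.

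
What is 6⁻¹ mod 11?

2

6·2 = 12 = 1·11 + 1, so 6⁻¹ ≡ 2 (mod 11).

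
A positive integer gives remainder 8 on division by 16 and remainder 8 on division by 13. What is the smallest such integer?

Since 13·5 ≡ 1 (mod 16), take x = 8 + 13·((8−8)·5 mod 16) = 8 + 13·0 = 8.
Check: 8 mod 16 = 8, 8 mod 13 = 8.

8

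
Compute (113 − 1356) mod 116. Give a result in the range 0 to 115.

33

1356 mod 116 = 80 (since 11·116 = 1276).
(113 − 80) mod 116 = 33.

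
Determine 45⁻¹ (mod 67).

67 = 1·45 + 22
45 = 2·22 + 1
22 = 22·1 + 0
Back-substituting gives 45·3 ≡ 1 (mod 67).

3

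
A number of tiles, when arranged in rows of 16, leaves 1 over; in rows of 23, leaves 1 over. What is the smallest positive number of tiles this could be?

1

x ≡ 1 (mod 16) gives x ∈ {1}.
The first of these with x mod 23 = 1 is 1.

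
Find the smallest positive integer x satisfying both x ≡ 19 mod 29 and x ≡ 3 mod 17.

x ≡ 3 (mod 17) gives x ∈ {3, 20, 37, 54, 71, 88, 105, 122, …}.
The first of these with x mod 29 = 19 is 309.

309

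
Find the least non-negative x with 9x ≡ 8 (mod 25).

The inverse of 9 mod 25 is 14 (since 9·14 = 126 ≡ 1).
Multiplying both sides by 14: x ≡ 14·8 = 112 ≡ 12 (mod 25).

12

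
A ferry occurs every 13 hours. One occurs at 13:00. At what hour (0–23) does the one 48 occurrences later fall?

13

48·13 = 624.
624 mod 24 = 0 (since 26·24 = 624).
(13 + 0) mod 24 = 13.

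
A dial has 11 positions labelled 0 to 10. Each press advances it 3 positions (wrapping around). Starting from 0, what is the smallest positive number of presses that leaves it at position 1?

11 = 3·3 + 2
3 = 1·2 + 1
2 = 2·1 + 0
Back-substituting gives 3·4 ≡ 1 (mod 11).

4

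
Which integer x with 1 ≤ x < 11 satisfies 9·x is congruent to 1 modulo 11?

9·5 = 45 = 4·11 + 1, so 9⁻¹ ≡ 5 (mod 11).

5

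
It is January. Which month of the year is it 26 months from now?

26 mod 12 = 2 (since 2·12 = 24).
January + 2 months → March.

March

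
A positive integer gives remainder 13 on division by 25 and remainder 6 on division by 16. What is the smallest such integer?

Since 16·11 ≡ 1 (mod 25), take x = 6 + 16·((13−6)·11 mod 25) = 6 + 16·2 = 38.
Check: 38 mod 25 = 13, 38 mod 16 = 6.

38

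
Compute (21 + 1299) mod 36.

24

1299 = 36·36 + 3, so 1299 mod 36 = 3.
(21 + 3) mod 36 = 24.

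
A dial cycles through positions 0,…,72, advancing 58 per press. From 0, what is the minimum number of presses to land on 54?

11

The inverse of 58 mod 73 is 34 (since 58·34 = 1972 ≡ 1).
Multiplying both sides by 34: x ≡ 34·54 = 1836 ≡ 11 (mod 73).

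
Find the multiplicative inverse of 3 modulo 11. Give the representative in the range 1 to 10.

4

3·4 = 12 = 1·11 + 1, so 3⁻¹ ≡ 4 (mod 11).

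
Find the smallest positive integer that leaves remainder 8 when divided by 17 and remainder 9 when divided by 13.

178

x ≡ 9 (mod 13) gives x ∈ {9, 22, 35, 48, 61, 74, 87, 100, …}.
The first of these with x mod 17 = 8 is 178.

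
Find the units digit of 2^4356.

6

The units digit of 2^n cycles with period 4: 2, 4, 8, 6, …
4356 leaves remainder 0 on division by 4, so 2^4356 ends in 6.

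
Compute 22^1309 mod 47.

10

Square-and-reduce mod 47: 22^1≡22, 22^2≡14, 22^4≡8, 22^8≡17, 22^16≡7, 22^32≡2, 22^64≡4, 22^128≡16, 22^256≡21, 22^512≡18, 22^1024≡42.
1309 = 1 + 4 + 8 + 16 + 256 + 1024, so 22^1309 ≡ 22·8·17·7·21·42 ≡ 10 (mod 47).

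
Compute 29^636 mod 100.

By repeated squaring mod 100: 29^1≡29, 29^2≡41, 29^4≡81, 29^8≡61, 29^16≡21, 29^32≡41, 29^64≡81, 29^128≡61, 29^256≡21, 29^512≡41.
636 = 4 + 8 + 16 + 32 + 64 + 512, so 29^636 ≡ 81·61·21·41·81·41 ≡ 21 (mod 100).

21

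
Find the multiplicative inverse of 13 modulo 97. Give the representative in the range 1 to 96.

15

13·15 = 195 = 2·97 + 1, so 13⁻¹ ≡ 15 (mod 97).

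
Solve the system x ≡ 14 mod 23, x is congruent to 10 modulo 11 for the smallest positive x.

Since 11·21 ≡ 1 (mod 23), take x = 10 + 11·((14−10)·21 mod 23) = 10 + 11·15 = 175.
Check: 175 mod 23 = 14, 175 mod 11 = 10.

175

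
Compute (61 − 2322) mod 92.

39

Dividing 2322 by 92 gives quotient 25 and remainder 22.
(61 − 22) mod 92 = 39.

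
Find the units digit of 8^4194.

4

Powers of 8 mod 10 repeat with period 4: 8, 4, 2, 6.
4194 mod 4 = 2, so the last digit matches 8^2 = 4.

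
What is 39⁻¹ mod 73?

73 = 1·39 + 34
39 = 1·34 + 5
34 = 6·5 + 4
5 = 1·4 + 1
4 = 4·1 + 0
Back-substituting gives 39·15 ≡ 1 (mod 73).

15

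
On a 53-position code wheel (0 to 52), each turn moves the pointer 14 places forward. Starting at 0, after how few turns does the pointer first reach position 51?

15

The inverse of 14 mod 53 is 19 (since 14·19 = 266 ≡ 1).
So x ≡ 19·51 = 969 ≡ 15 (mod 53).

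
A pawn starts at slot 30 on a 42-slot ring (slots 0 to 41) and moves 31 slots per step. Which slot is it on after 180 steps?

180·31 = 5580.
5580 = 132·42 + 36, so 5580 mod 42 = 36.
(30 + 36) mod 42 = 24.

24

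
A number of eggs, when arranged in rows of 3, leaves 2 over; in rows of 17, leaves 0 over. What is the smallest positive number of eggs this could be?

17

Since 17·2 ≡ 1 (mod 3), take x = 0 + 17·((2−0)·2 mod 3) = 0 + 17·1 = 17.
Check: 17 mod 3 = 2, 17 mod 17 = 0.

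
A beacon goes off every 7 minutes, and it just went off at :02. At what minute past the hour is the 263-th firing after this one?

263·7 = 1841.
1841 − 30·60 = 41, so 1841 ≡ 41 (mod 60).
(2 + 41) mod 60 = 43.

43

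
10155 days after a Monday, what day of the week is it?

Saturday

10155 = 1450·7 + 5, so 10155 mod 7 = 5.
Monday + 5 days → Saturday.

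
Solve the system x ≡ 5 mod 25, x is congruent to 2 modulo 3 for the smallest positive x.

5

x ≡ 2 (mod 3) gives x ∈ {2, 5}.
The first of these with x mod 25 = 5 is 5.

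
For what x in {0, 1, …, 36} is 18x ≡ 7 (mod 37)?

23

18⁻¹ ≡ 35 (mod 37) because 18·35 = 630 = 17·37 + 1.
So x ≡ 35·7 = 245 ≡ 23 (mod 37).
Check: 18·23 = 414 = 11·37 + 7.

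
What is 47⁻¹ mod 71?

68

71 = 1·47 + 24
47 = 1·24 + 23
24 = 1·23 + 1
23 = 23·1 + 0
Back-substituting gives 47·68 ≡ 1 (mod 71).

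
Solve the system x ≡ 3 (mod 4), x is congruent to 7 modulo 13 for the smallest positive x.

x ≡ 3 (mod 4) gives x ∈ {3, 7}.
The first of these with x mod 13 = 7 is 7.

7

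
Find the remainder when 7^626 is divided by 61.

36

Square-and-reduce mod 61: 7^1≡7, 7^2≡49, 7^4≡22, 7^8≡57, 7^16≡16, 7^32≡12, 7^64≡22, 7^128≡57, 7^256≡16, 7^512≡12.
Since 626 = 2 + 16 + 32 + 64 + 512 in binary, 7^626 ≡ 49·16·12·22·12 ≡ 36 (mod 61).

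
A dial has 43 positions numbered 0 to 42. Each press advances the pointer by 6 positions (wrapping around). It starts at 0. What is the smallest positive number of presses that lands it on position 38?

6⁻¹ ≡ 36 (mod 43) because 6·36 = 216 = 5·43 + 1.
So x ≡ 36·38 = 1368 ≡ 35 (mod 43).
Check: 6·35 = 210 = 4·43 + 38.

35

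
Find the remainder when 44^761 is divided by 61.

55

By repeated squaring mod 61: 44^1≡44, 44^2≡45, 44^4≡12, 44^8≡22, 44^16≡57, 44^32≡16, 44^64≡12, 44^128≡22, 44^256≡57, 44^512≡16.
Since 761 = 1 + 8 + 16 + 32 + 64 + 128 + 512 in binary, 44^761 ≡ 44·22·57·16·12·22·16 ≡ 55 (mod 61).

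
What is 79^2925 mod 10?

Powers of 9 mod 10 repeat with period 2: 9, 1.
2925 mod 2 = 1, so the last digit matches 9^1 = 9.

9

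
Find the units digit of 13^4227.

The units digit of 13^n cycles with period 4: 3, 9, 7, 1, …
4227 leaves remainder 3 on division by 4, so 13^4227 ends in 7.

7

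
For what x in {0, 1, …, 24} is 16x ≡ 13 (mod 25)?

18

The inverse of 16 mod 25 is 11 (since 16·11 = 176 ≡ 1).
Multiplying both sides by 11: x ≡ 11·13 = 143 ≡ 18 (mod 25).
Check: 16·18 = 288 = 11·25 + 13.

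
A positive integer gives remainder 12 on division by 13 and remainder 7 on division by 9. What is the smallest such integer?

x ≡ 7 (mod 9) gives x ∈ {7, 16, 25}.
The first of these with x mod 13 = 12 is 25.

25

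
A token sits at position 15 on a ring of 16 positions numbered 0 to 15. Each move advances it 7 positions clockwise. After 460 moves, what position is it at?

460·7 = 3220.
3220 − 201·16 = 4, so 3220 ≡ 4 (mod 16).
(15 + 4) mod 16 = 3.

3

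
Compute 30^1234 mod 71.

48

Successive squares of 30 mod 71: 30^1≡30, 30^2≡48, 30^4≡32, 30^8≡30, 30^16≡48, 30^32≡32, 30^64≡30, 30^128≡48, 30^256≡32, 30^512≡30, 30^1024≡48.
1234 = 2 + 16 + 64 + 128 + 1024, so 30^1234 ≡ 48·48·30·48·48 ≡ 48 (mod 71).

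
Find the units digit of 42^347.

Powers of 2 mod 10 repeat with period 4: 2, 4, 8, 6.
347 mod 4 = 3, so the last digit matches 2^3 = 8.

8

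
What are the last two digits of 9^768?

21

Successive squares of 9 mod 100: 9^1≡9, 9^2≡81, 9^4≡61, 9^8≡21, 9^16≡41, 9^32≡81, 9^64≡61, 9^128≡21, 9^256≡41, 9^512≡81.
768 = 256 + 512, so 9^768 ≡ 41·81 ≡ 21 (mod 100).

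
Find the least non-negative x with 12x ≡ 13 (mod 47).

5

The inverse of 12 mod 47 is 4 (since 12·4 = 48 ≡ 1).
So x ≡ 4·13 = 52 ≡ 5 (mod 47).
Check: 12·5 = 60 = 1·47 + 13.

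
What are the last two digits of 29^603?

89

Square-and-reduce mod 100: 29^1≡29, 29^2≡41, 29^4≡81, 29^8≡61, 29^16≡21, 29^32≡41, 29^64≡81, 29^128≡61, 29^256≡21, 29^512≡41.
603 = 1 + 2 + 8 + 16 + 64 + 512, so 29^603 ≡ 29·41·61·21·81·41 ≡ 89 (mod 100).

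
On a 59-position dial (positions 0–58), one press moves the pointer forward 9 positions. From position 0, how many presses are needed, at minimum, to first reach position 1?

9·46 = 414 = 7·59 + 1, so 9⁻¹ ≡ 46 (mod 59).

46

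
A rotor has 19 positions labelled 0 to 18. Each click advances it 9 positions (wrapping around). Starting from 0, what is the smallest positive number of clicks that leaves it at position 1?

17

19 = 2·9 + 1
9 = 9·1 + 0
Back-substituting gives 9·17 ≡ 1 (mod 19).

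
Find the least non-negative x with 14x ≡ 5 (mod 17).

4

The inverse of 14 mod 17 is 11 (since 14·11 = 154 ≡ 1).
Multiplying both sides by 11: x ≡ 11·5 = 55 ≡ 4 (mod 17).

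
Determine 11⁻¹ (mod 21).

11·2 = 22 = 1·21 + 1, so 11⁻¹ ≡ 2 (mod 21).

2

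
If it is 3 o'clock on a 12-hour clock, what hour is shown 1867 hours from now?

1867 − 155·12 = 7, so 1867 ≡ 7 (mod 12).
3 + 7 → 10 on a 12-hour dial.

10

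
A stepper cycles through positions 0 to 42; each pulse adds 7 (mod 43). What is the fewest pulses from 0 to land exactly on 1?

7·37 = 259 = 6·43 + 1, so 7⁻¹ ≡ 37 (mod 43).

37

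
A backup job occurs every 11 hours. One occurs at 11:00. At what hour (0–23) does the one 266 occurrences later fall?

9

266·11 = 2926.
2926 − 121·24 = 22, so 2926 ≡ 22 (mod 24).
(11 + 22) mod 24 = 9.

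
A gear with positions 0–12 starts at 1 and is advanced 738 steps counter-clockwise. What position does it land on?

738 mod 13 = 10 (since 56·13 = 728).
(1 − 10) mod 13 = 4.

4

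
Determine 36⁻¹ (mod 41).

8

41 = 1·36 + 5
36 = 7·5 + 1
5 = 5·1 + 0
Back-substituting gives 36·8 ≡ 1 (mod 41).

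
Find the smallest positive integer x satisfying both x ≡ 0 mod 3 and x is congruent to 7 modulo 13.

33

x ≡ 0 (mod 3) gives x ∈ {0, 3, 6, 9, 12, 15, 18, 21, …}.
The first of these with x mod 13 = 7 is 33.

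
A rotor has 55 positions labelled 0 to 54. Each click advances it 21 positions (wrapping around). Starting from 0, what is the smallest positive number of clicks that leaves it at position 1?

21

55 = 2·21 + 13
21 = 1·13 + 8
13 = 1·8 + 5
8 = 1·5 + 3
5 = 1·3 + 2
3 = 1·2 + 1
2 = 2·1 + 0
Back-substituting gives 21·21 ≡ 1 (mod 55).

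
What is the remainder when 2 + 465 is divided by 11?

5

465 − 42·11 = 3, so 465 ≡ 3 (mod 11).
(2 + 3) mod 11 = 5.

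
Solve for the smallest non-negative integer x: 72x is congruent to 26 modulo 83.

The inverse of 72 mod 83 is 15 (since 72·15 = 1080 ≡ 1).
So x ≡ 15·26 = 390 ≡ 58 (mod 83).
Check: 72·58 = 4176 = 50·83 + 26.

58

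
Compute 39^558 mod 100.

Successive squares of 39 mod 100: 39^1≡39, 39^2≡21, 39^4≡41, 39^8≡81, 39^16≡61, 39^32≡21, 39^64≡41, 39^128≡81, 39^256≡61, 39^512≡21.
Since 558 = 2 + 4 + 8 + 32 + 512 in binary, 39^558 ≡ 21·41·81·21·21 ≡ 81 (mod 100).

81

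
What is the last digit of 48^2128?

The units digit of 48^n cycles with period 4: 8, 4, 2, 6, …
2128 leaves remainder 0 on division by 4, so 48^2128 ends in 6.

6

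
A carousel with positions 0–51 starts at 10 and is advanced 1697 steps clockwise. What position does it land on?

Dividing 1697 by 52 gives quotient 32 and remainder 33.
(10 + 33) mod 52 = 43.

43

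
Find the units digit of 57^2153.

Last digits of 7^n: 7, 9, 3, 1 (period 4).
2153 mod 4 = 1, so the last digit matches 7^1 = 7.

7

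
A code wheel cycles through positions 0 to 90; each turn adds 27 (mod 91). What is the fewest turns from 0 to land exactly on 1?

27

91 = 3·27 + 10
27 = 2·10 + 7
10 = 1·7 + 3
7 = 2·3 + 1
3 = 3·1 + 0
Back-substituting gives 27·27 ≡ 1 (mod 91).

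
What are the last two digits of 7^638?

Square-and-reduce mod 100: 7^1≡7, 7^2≡49, 7^4≡1, 7^8≡1, 7^16≡1, 7^32≡1, 7^64≡1, 7^128≡1, 7^256≡1, 7^512≡1.
638 = 2 + 4 + 8 + 16 + 32 + 64 + 512, so 7^638 ≡ 49·1·1·1·1·1·1 ≡ 49 (mod 100).

49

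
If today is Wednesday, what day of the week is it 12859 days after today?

Wednesday

12859 = 1837·7 + 0, so 12859 mod 7 = 0.
Wednesday + 0 days → Wednesday.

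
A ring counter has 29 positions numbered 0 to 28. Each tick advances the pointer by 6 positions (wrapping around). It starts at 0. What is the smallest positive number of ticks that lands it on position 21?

18

6⁻¹ ≡ 5 (mod 29) because 6·5 = 30 = 1·29 + 1.
Multiplying both sides by 5: x ≡ 5·21 = 105 ≡ 18 (mod 29).
Check: 6·18 = 108 = 3·29 + 21.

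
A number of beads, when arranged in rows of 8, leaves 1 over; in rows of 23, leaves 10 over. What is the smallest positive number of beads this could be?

x ≡ 1 (mod 8) gives x ∈ {1, 9, 17, 25, 33}.
The first of these with x mod 23 = 10 is 33.

33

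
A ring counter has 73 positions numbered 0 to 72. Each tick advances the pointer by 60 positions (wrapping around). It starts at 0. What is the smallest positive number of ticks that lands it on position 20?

60⁻¹ ≡ 28 (mod 73) because 60·28 = 1680 = 23·73 + 1.
Multiplying both sides by 28: x ≡ 28·20 = 560 ≡ 49 (mod 73).

49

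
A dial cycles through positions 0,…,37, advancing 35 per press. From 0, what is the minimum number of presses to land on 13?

21

The inverse of 35 mod 38 is 25 (since 35·25 = 875 ≡ 1).
So x ≡ 25·13 = 325 ≡ 21 (mod 38).
Check: 35·21 = 735 = 19·38 + 13.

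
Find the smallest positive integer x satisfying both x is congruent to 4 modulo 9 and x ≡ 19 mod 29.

Since 29·5 ≡ 1 (mod 9), take x = 19 + 29·((4−19)·5 mod 9) = 19 + 29·6 = 193.
Check: 193 mod 9 = 4, 193 mod 29 = 19.

193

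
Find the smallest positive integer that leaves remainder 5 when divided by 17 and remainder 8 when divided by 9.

107

Since 9·2 ≡ 1 (mod 17), take x = 8 + 9·((5−8)·2 mod 17) = 8 + 9·11 = 107.
Check: 107 mod 17 = 5, 107 mod 9 = 8.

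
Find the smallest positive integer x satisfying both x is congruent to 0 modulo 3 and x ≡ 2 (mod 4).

Since 4·1 ≡ 1 (mod 3), take x = 2 + 4·((0−2)·1 mod 3) = 2 + 4·1 = 6.
Check: 6 mod 3 = 0, 6 mod 4 = 2.

6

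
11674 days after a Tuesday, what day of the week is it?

Sunday

Dividing 11674 by 7 gives quotient 1667 and remainder 5.
Tuesday + 5 days → Sunday.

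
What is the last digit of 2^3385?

The units digit of 2^n cycles with period 4: 2, 4, 8, 6, …
3385 leaves remainder 1 on division by 4, so 2^3385 ends in 2.

2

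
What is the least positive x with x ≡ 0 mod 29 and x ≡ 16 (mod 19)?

x ≡ 16 (mod 19) gives x ∈ {16, 35, 54, 73, 92, 111, 130, 149, …}.
The first of these with x mod 29 = 0 is 377.

377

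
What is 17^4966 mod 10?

9

Last digits of 7^n: 7, 9, 3, 1 (period 4).
4966 mod 4 = 2, so the last digit matches 7^2 = 9.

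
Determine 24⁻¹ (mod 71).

71 = 2·24 + 23
24 = 1·23 + 1
23 = 23·1 + 0
Back-substituting gives 24·3 ≡ 1 (mod 71).

3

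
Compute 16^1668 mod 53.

Successive squares of 16 mod 53: 16^1≡16, 16^2≡44, 16^4≡28, 16^8≡42, 16^16≡15, 16^32≡13, 16^64≡10, 16^128≡47, 16^256≡36, 16^512≡24, 16^1024≡46.
1668 = 4 + 128 + 512 + 1024, so 16^1668 ≡ 28·47·24·46 ≡ 28 (mod 53).

28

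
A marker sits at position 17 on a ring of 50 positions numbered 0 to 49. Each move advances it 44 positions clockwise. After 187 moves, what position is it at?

187·44 = 8228.
Dividing 8228 by 50 gives quotient 164 and remainder 28.
(17 + 28) mod 50 = 45.

45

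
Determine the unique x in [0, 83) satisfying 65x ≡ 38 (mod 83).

65⁻¹ ≡ 23 (mod 83) because 65·23 = 1495 = 18·83 + 1.
Multiplying both sides by 23: x ≡ 23·38 = 874 ≡ 44 (mod 83).
Check: 65·44 = 2860 = 34·83 + 38.

44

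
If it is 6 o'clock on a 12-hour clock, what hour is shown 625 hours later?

7

625 − 52·12 = 1, so 625 ≡ 1 (mod 12).
6 + 1 → 7 on a 12-hour dial.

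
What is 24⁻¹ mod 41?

41 = 1·24 + 17
24 = 1·17 + 7
17 = 2·7 + 3
7 = 2·3 + 1
3 = 3·1 + 0
Back-substituting gives 24·12 ≡ 1 (mod 41).

12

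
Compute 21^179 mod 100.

Successive squares of 21 mod 100: 21^1≡21, 21^2≡41, 21^4≡81, 21^8≡61, 21^16≡21, 21^32≡41, 21^64≡81, 21^128≡61.
Since 179 = 1 + 2 + 16 + 32 + 128 in binary, 21^179 ≡ 21·41·21·41·61 ≡ 81 (mod 100).

81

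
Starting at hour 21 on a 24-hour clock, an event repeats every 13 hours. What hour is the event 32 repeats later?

32·13 = 416.
416 − 17·24 = 8, so 416 ≡ 8 (mod 24).
(21 + 8) mod 24 = 5.

5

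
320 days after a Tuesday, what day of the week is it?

Sunday

320 − 45·7 = 5, so 320 ≡ 5 (mod 7).
Tuesday + 5 days → Sunday.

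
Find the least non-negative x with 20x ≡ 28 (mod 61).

38

20⁻¹ ≡ 58 (mod 61) because 20·58 = 1160 = 19·61 + 1.
So x ≡ 58·28 = 1624 ≡ 38 (mod 61).
Check: 20·38 = 760 = 12·61 + 28.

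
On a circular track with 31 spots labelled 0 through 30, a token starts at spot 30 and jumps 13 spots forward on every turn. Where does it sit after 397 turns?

397·13 = 5161.
5161 = 166·31 + 15, so 5161 mod 31 = 15.
(30 + 15) mod 31 = 14.

14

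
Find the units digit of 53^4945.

Powers of 3 mod 10 repeat with period 4: 3, 9, 7, 1.
4945 leaves remainder 1 on division by 4, so 53^4945 ends in 3.

3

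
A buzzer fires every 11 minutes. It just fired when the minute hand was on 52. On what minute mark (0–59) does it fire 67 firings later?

9

67·11 = 737.
737 − 12·60 = 17, so 737 ≡ 17 (mod 60).
(52 + 17) mod 60 = 9.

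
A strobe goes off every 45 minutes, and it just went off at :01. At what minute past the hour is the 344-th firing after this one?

344·45 = 15480.
Dividing 15480 by 60 gives quotient 258 and remainder 0.
(1 + 0) mod 60 = 1.

1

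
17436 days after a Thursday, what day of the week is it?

Wednesday

17436 − 2490·7 = 6, so 17436 ≡ 6 (mod 7).
Thursday + 6 days → Wednesday.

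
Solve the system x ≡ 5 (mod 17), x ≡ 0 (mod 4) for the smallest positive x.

56

Since 4·13 ≡ 1 (mod 17), take x = 0 + 4·((5−0)·13 mod 17) = 0 + 4·14 = 56.
Check: 56 mod 17 = 5, 56 mod 4 = 0.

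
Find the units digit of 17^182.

The units digit of 17^n cycles with period 4: 7, 9, 3, 1, …
182 leaves remainder 2 on division by 4, so 17^182 ends in 9.

9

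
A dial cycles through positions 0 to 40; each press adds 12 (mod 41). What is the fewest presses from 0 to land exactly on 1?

24

41 = 3·12 + 5
12 = 2·5 + 2
5 = 2·2 + 1
2 = 2·1 + 0
Back-substituting gives 12·24 ≡ 1 (mod 41).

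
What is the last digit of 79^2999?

Last digits of 9^n: 9, 1 (period 2).
2999 leaves remainder 1 on division by 2, so 79^2999 ends in 9.

9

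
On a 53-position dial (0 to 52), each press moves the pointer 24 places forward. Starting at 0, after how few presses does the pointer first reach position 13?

24⁻¹ ≡ 42 (mod 53) because 24·42 = 1008 = 19·53 + 1.
Multiplying both sides by 42: x ≡ 42·13 = 546 ≡ 16 (mod 53).
Check: 24·16 = 384 = 7·53 + 13.

16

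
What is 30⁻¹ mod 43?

30·33 = 990 = 23·43 + 1, so 30⁻¹ ≡ 33 (mod 43).

33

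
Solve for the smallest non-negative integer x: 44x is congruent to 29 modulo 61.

27

The inverse of 44 mod 61 is 43 (since 44·43 = 1892 ≡ 1).
Multiplying both sides by 43: x ≡ 43·29 = 1247 ≡ 27 (mod 61).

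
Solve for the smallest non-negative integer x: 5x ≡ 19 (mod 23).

5⁻¹ ≡ 14 (mod 23) because 5·14 = 70 = 3·23 + 1.
So x ≡ 14·19 = 266 ≡ 13 (mod 23).
Check: 5·13 = 65 = 2·23 + 19.

13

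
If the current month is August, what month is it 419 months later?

419 = 34·12 + 11, so 419 mod 12 = 11.
August + 11 months → July.

July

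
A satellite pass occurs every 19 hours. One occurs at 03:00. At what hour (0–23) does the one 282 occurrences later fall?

9

282·19 = 5358.
Dividing 5358 by 24 gives quotient 223 and remainder 6.
(3 + 6) mod 24 = 9.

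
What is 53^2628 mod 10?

1

The units digit of 53^n cycles with period 4: 3, 9, 7, 1, …
2628 mod 4 = 0, so the last digit matches 3^4 = 1.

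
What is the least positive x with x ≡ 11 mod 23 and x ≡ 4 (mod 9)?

x ≡ 4 (mod 9) gives x ∈ {4, 13, 22, 31, 40, 49, 58, 67, …}.
The first of these with x mod 23 = 11 is 103.

103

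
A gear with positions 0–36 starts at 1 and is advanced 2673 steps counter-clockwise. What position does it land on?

29

2673 = 72·37 + 9, so 2673 mod 37 = 9.
(1 − 9) mod 37 = 29.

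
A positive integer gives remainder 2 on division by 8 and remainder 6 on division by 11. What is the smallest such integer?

Since 11·3 ≡ 1 (mod 8), take x = 6 + 11·((2−6)·3 mod 8) = 6 + 11·4 = 50.
Check: 50 mod 8 = 2, 50 mod 11 = 6.

50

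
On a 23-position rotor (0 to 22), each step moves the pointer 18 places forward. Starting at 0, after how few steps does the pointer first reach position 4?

18⁻¹ ≡ 9 (mod 23) because 18·9 = 162 = 7·23 + 1.
Multiplying both sides by 9: x ≡ 9·4 = 36 ≡ 13 (mod 23).

13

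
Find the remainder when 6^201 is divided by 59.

Successive squares of 6 mod 59: 6^1≡6, 6^2≡36, 6^4≡57, 6^8≡4, 6^16≡16, 6^32≡20, 6^64≡46, 6^128≡51.
Since 201 = 1 + 8 + 64 + 128 in binary, 6^201 ≡ 6·4·46·51 ≡ 18 (mod 59).

18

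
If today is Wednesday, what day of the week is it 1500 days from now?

Friday

1500 mod 7 = 2 (since 214·7 = 1498).
Wednesday + 2 days → Friday.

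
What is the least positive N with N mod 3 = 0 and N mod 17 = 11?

x ≡ 0 (mod 3) gives x ∈ {0, 3, 6, 9, 12, 15, 18, 21, …}.
The first of these with x mod 17 = 11 is 45.

45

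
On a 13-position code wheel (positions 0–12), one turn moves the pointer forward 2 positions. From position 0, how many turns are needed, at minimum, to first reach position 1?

13 = 6·2 + 1
2 = 2·1 + 0
Back-substituting gives 2·7 ≡ 1 (mod 13).

7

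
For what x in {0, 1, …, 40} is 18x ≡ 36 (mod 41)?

2

The inverse of 18 mod 41 is 16 (since 18·16 = 288 ≡ 1).
Multiplying both sides by 16: x ≡ 16·36 = 576 ≡ 2 (mod 41).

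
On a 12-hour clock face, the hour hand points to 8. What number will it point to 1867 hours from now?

3

1867 mod 12 = 7 (since 155·12 = 1860).
8 + 7 → 3 on a 12-hour dial.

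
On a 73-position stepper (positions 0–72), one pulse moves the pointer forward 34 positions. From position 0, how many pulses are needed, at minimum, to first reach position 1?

58

73 = 2·34 + 5
34 = 6·5 + 4
5 = 1·4 + 1
4 = 4·1 + 0
Back-substituting gives 34·58 ≡ 1 (mod 73).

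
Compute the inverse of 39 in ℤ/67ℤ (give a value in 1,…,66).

55

39·55 = 2145 = 32·67 + 1, so 39⁻¹ ≡ 55 (mod 67).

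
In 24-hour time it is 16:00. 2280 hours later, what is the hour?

16

2280 mod 24 = 0 (since 95·24 = 2280).
(16 + 0) mod 24 = 16.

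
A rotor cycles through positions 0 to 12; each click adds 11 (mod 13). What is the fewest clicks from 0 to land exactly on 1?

13 = 1·11 + 2
11 = 5·2 + 1
2 = 2·1 + 0
Back-substituting gives 11·6 ≡ 1 (mod 13).

6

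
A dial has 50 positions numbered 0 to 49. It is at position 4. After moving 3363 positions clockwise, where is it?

17

3363 − 67·50 = 13, so 3363 ≡ 13 (mod 50).
(4 + 13) mod 50 = 17.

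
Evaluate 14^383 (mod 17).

By repeated squaring mod 17: 14^1≡14, 14^2≡9, 14^4≡13, 14^8≡16, 14^16≡1, 14^32≡1, 14^64≡1, 14^128≡1, 14^256≡1.
383 = 1 + 2 + 4 + 8 + 16 + 32 + 64 + 256, so 14^383 ≡ 14·9·13·16·1·1·1·1 ≡ 11 (mod 17).

11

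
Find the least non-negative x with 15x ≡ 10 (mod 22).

8

15⁻¹ ≡ 3 (mod 22) because 15·3 = 45 = 2·22 + 1.
Multiplying both sides by 3: x ≡ 3·10 = 30 ≡ 8 (mod 22).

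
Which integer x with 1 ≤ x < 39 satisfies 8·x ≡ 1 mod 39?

5

39 = 4·8 + 7
8 = 1·7 + 1
7 = 7·1 + 0
Back-substituting gives 8·5 ≡ 1 (mod 39).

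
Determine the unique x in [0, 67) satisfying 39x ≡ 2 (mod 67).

The inverse of 39 mod 67 is 55 (since 39·55 = 2145 ≡ 1).
So x ≡ 55·2 = 110 ≡ 43 (mod 67).
Check: 39·43 = 1677 = 25·67 + 2.

43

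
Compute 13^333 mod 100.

By repeated squaring mod 100: 13^1≡13, 13^2≡69, 13^4≡61, 13^8≡21, 13^16≡41, 13^32≡81, 13^64≡61, 13^128≡21, 13^256≡41.
333 = 1 + 4 + 8 + 64 + 256, so 13^333 ≡ 13·61·21·61·41 ≡ 53 (mod 100).

53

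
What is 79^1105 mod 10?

9

The units digit of 79^n cycles with period 2: 9, 1, …
1105 mod 2 = 1, so the last digit matches 9^1 = 9.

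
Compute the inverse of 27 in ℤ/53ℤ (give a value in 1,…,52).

53 = 1·27 + 26
27 = 1·26 + 1
26 = 26·1 + 0
Back-substituting gives 27·2 ≡ 1 (mod 53).

2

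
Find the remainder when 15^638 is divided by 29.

Successive squares of 15 mod 29: 15^1≡15, 15^2≡22, 15^4≡20, 15^8≡23, 15^16≡7, 15^32≡20, 15^64≡23, 15^128≡7, 15^256≡20, 15^512≡23.
Since 638 = 2 + 4 + 8 + 16 + 32 + 64 + 512 in binary, 15^638 ≡ 22·20·23·7·20·23·23 ≡ 6 (mod 29).

6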